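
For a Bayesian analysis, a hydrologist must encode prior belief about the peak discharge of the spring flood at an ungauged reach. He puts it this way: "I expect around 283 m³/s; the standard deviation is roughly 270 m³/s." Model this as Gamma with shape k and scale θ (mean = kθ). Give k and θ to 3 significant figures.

For Gamma(k, scale θ): mean = kθ, variance = kθ², so CV = 1/√k.
CV = SD/mean = 270/283 = 0.9541, hence k = 1/CV² = 1.1.
Then θ = mean/k = 283/1.1 = 258.

k ≈ 1.1, θ ≈ 258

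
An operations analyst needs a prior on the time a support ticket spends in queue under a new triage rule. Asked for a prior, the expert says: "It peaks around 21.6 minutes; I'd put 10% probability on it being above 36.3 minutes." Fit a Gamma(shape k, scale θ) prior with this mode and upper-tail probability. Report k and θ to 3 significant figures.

k ≈ 8.02, θ ≈ 3.08

Gamma(k,θ) with k>1 has mode (k−1)θ, so θ = 21.6/(k−1).
Need P(X < 36.3) = 0.9 with θ tied to k this way. Start at k = 2, θ = 21.6: P(X<36.3) ≈ 0.501.
Too low — raise k to concentrate. Iterating converges to k ≈ 8.02.
Then θ = 21.6/(8.02−1) ≈ 3.08.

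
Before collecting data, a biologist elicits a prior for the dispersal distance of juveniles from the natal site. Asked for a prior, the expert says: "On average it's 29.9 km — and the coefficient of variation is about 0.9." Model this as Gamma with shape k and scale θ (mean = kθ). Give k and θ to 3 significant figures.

k ≈ 1.23, θ ≈ 24.2

For Gamma(k, scale θ): mean = kθ, variance = kθ², so CV = 1/√k.
CV = 0.9, hence k = 1/CV² = 1.23.
Then θ = mean/k = 29.9/1.23 = 24.2.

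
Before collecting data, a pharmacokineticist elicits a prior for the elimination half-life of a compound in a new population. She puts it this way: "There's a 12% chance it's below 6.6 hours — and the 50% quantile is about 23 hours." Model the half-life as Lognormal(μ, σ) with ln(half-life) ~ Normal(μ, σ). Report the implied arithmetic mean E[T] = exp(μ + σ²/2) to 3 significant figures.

If T ~ Lognormal(μ,σ) then ln T ~ Normal(μ,σ), so the p-quantile of ln T is μ + z_p·σ.
ln(6.6) = 1.887 and ln(23) = 3.135; z_{0.12} = -1.175, z_{0.5} = 0.
σ = (3.135 − 1.887)/(0 − (-1.175)) = 1.063.
μ = 1.887 − (-1.175)·1.063 = 3.135.
E[T] = exp(μ + σ²/2) = exp(3.135 + 0.5645) = 40.4 hours.

E[T] ≈ 40.4 hours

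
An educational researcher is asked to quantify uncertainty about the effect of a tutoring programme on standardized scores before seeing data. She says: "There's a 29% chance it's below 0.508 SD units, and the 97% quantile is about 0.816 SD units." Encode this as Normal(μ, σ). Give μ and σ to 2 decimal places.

For Normal(μ,σ), the p-quantile is μ + z_p·σ. Here z_{0.29} = -0.5534, z_{0.97} = 1.881.
So 0.508 = μ − 0.5534σ and 0.816 = μ + 1.881σ.
Subtracting: σ = (0.816 − 0.508)/(1.881 − (-0.5534)) = 0.13.
Then μ = 0.508 − (-0.5534)·0.13 = 0.58.

μ = 0.58, σ = 0.13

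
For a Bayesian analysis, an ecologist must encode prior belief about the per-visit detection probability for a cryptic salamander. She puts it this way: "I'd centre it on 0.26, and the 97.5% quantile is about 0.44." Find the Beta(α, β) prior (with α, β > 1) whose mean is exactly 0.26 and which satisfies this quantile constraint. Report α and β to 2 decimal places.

α ≈ 6.82, β ≈ 19.41

With mean 0.26 fixed, write α = 0.26s, β = 0.74s where s = α+β.
Need P(θ < 0.44) = 0.975 under Beta(0.26s, 0.74s). Normal approximation: (q−m)/√(m(1−m)/s) ≈ z_{0.975} = 1.96, so s ≈ 0.26·0.74·(1.96)²/(0.44−0.26)² = 22.8.
At s = 22.8: P(θ<0.44) ≈ 0.967. Adjusting to match 0.975 gives s ≈ 26.23.
So α = 0.26·26.23 ≈ 6.82, β = 0.74·26.23 ≈ 19.41.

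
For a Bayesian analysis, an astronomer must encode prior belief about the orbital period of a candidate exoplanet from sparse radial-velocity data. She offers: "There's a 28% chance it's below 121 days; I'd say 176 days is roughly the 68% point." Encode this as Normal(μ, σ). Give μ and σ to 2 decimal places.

The p-quantile of Normal(μ,σ) is μ + z_p·σ, with z_{0.28} = -0.5828 and z_{0.68} = 0.4677.
Eliminate σ: μ = (z₂·x₁ − z₁·x₂)/(z₂ − z₁) = (0.4677·121 − (-0.5828)·176)/1.051 = 151.51.
Then σ = (x₂ − x₁)/(z₂ − z₁) = (176 − 121)/1.051 = 52.35.

μ = 151.51, σ = 52.35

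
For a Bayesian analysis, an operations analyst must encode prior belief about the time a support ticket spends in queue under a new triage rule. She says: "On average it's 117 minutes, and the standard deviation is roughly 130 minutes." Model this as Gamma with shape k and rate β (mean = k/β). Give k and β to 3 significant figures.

For Gamma(k, rate β): mean = k/β, variance = k/β², so CV = 1/√k.
CV = SD/mean = 130/117 = 1.111, hence k = 1/CV² = 0.81.
Then β = k/mean = 0.81/117 = 0.00692.

k ≈ 0.81, β ≈ 0.00692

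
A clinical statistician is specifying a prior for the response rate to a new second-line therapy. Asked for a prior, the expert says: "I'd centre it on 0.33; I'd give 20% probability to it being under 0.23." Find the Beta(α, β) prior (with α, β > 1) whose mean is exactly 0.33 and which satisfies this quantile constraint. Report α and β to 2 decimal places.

With mean 0.33 fixed, write α = 0.33s, β = 0.67s where s = α+β.
Need P(θ < 0.23) = 0.2 under Beta(0.33s, 0.67s). Normal approximation: (q−m)/√(m(1−m)/s) ≈ z_{0.2} = -0.842, so s ≈ 0.33·0.67·(-0.842)²/(0.23−0.33)² = 15.7.
At s = 15.7: P(θ<0.23) ≈ 0.205. Adjusting to match 0.2 gives s ≈ 16.20.
So α = 0.33·16.20 ≈ 5.35, β = 0.67·16.20 ≈ 10.85.

α ≈ 5.35, β ≈ 10.85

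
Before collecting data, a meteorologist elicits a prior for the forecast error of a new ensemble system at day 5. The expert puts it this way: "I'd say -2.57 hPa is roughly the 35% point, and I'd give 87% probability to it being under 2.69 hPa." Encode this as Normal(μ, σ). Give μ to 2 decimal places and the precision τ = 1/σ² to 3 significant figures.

The p-quantile of Normal(μ,σ) is μ + z_p·σ, with z_{0.35} = -0.3853 and z_{0.87} = 1.126.
Eliminate σ: μ = (z₂·x₁ − z₁·x₂)/(z₂ − z₁) = (1.126·-2.57 − (-0.3853)·2.69)/1.512 = -1.23.
Then σ = (x₂ − x₁)/(z₂ − z₁) = (2.69 − -2.57)/1.512 = 3.48.
Precision τ = 1/σ² = 1/3.479² = 0.0826.

μ = -1.23, τ = 0.0826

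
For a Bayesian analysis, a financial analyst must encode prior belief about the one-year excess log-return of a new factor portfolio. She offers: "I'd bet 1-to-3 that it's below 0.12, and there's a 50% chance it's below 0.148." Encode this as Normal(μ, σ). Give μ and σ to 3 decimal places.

For Normal(μ,σ), the p-quantile is μ + z_p·σ. Here z_{0.25} = -0.6745, z_{0.5} = 0.
So 0.12 = μ − 0.6745σ and 0.148 = μ + 0σ.
Subtracting: σ = (0.148 − 0.12)/(0 − (-0.6745)) = 0.042.
Then μ = 0.12 − (-0.6745)·0.042 = 0.148.

μ = 0.148, σ = 0.042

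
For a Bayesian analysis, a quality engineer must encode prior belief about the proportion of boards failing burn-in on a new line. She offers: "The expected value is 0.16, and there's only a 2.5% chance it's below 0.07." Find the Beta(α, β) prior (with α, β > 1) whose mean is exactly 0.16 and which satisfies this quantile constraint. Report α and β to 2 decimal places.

α ≈ 7.30, β ≈ 38.35

With mean 0.16 fixed, write α = 0.16s, β = 0.84s where s = α+β.
Need P(θ < 0.07) = 0.025 under Beta(0.16s, 0.84s). Normal approximation: (q−m)/√(m(1−m)/s) ≈ z_{0.025} = -1.96, so s ≈ 0.16·0.84·(-1.96)²/(0.07−0.16)² = 63.7.
At s = 63.7: P(θ<0.07) ≈ 0.009. Adjusting to match 0.025 gives s ≈ 45.65.
So α = 0.16·45.65 ≈ 7.30, β = 0.84·45.65 ≈ 38.35.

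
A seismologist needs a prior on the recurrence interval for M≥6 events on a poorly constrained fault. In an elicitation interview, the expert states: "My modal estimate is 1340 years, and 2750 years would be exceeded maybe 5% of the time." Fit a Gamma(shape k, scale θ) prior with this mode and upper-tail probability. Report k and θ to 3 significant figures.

k ≈ 6.35, θ ≈ 250

Gamma(k,θ) with k>1 has mode (k−1)θ, so θ = 1340/(k−1).
Need P(X < 2750) = 0.95 with θ tied to k this way. Start at k = 2, θ = 1340: P(X<2750) ≈ 0.608.
Too low — raise k to concentrate. Iterating converges to k ≈ 6.35.
Then θ = 1340/(6.35−1) ≈ 250.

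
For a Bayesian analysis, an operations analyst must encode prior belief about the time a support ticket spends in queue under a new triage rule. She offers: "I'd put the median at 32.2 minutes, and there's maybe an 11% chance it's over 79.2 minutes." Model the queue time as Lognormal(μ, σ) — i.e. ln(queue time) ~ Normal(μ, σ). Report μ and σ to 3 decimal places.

If T ~ Lognormal(μ,σ) then ln T ~ Normal(μ,σ), so the p-quantile of ln T is μ + z_p·σ.
ln(32.2) = 3.472 and ln(79.2) = 4.372; z_{0.5} = 0, z_{0.89} = 1.227.
σ = (4.372 − 3.472)/(1.227 − (0)) = 0.734.
μ = 3.472 − (0)·0.734 = 3.472.

μ ≈ 3.472, σ ≈ 0.734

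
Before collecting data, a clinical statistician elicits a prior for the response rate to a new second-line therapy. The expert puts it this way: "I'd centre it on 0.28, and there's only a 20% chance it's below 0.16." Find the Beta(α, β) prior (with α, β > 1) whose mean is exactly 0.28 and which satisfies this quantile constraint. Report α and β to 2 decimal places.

α ≈ 2.88, β ≈ 7.40

With mean 0.28 fixed, write α = 0.28s, β = 0.72s where s = α+β.
Need P(θ < 0.16) = 0.2 under Beta(0.28s, 0.72s). Normal approximation: (q−m)/√(m(1−m)/s) ≈ z_{0.2} = -0.842, so s ≈ 0.28·0.72·(-0.842)²/(0.16−0.28)² = 9.9.
At s = 9.9: P(θ<0.16) ≈ 0.206. Adjusting to match 0.2 gives s ≈ 10.28.
So α = 0.28·10.28 ≈ 2.88, β = 0.72·10.28 ≈ 7.40.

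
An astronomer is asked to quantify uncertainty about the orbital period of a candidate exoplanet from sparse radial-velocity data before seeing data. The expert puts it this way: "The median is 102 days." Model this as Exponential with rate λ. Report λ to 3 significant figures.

Exponential median = ln 2 / λ, so λ = ln 2 / 102.0 = 0.0068.

λ ≈ 0.0068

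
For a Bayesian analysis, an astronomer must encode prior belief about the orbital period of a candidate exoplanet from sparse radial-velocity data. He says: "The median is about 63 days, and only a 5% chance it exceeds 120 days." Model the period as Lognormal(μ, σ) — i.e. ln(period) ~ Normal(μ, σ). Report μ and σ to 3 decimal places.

μ ≈ 4.143, σ ≈ 0.392

If T ~ Lognormal(μ,σ) then ln T ~ Normal(μ,σ), so the p-quantile of ln T is μ + z_p·σ.
ln(63) = 4.143 and ln(120) = 4.787; z_{0.5} = 0, z_{0.95} = 1.645.
σ = (4.787 − 4.143)/(1.645 − (0)) = 0.392.
μ = 4.143 − (0)·0.392 = 4.143.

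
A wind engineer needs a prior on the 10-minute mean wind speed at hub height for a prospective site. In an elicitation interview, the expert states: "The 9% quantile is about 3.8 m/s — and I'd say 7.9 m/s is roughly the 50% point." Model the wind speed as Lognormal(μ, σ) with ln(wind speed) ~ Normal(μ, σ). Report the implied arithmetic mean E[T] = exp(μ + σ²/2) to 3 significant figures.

If T ~ Lognormal(μ,σ) then ln T ~ Normal(μ,σ), so the p-quantile of ln T is μ + z_p·σ.
ln(3.8) = 1.335 and ln(7.9) = 2.067; z_{0.09} = -1.341, z_{0.5} = 0.
σ = (2.067 − 1.335)/(0 − (-1.341)) = 0.546.
μ = 1.335 − (-1.341)·0.546 = 2.067.
E[T] = exp(μ + σ²/2) = exp(2.067 + 0.1490) = 9.17 m/s.

E[T] ≈ 9.17 m/s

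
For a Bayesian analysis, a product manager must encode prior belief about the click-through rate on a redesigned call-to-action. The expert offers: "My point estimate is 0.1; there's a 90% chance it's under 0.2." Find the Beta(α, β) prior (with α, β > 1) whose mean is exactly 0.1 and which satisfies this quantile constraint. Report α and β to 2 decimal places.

α ≈ 1.61, β ≈ 14.47

With mean 0.1 fixed, write α = 0.1s, β = 0.9s where s = α+β.
Need P(θ < 0.2) = 0.9 under Beta(0.1s, 0.9s). Normal approximation: (q−m)/√(m(1−m)/s) ≈ z_{0.9} = 1.28, so s ≈ 0.1·0.9·(1.28)²/(0.2−0.1)² = 14.8.
At s = 14.8: P(θ<0.2) ≈ 0.894. Adjusting to match 0.9 gives s ≈ 16.07.
So α = 0.1·16.07 ≈ 1.61, β = 0.9·16.07 ≈ 14.47.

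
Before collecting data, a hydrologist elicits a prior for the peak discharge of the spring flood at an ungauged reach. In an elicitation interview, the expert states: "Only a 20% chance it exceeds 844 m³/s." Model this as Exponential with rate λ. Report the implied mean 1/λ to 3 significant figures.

mean ≈ 524 m³/s

P(T > 844.0) = e^(−λ·844.0) = 0.2, so λ = −ln(0.2)/844.0 = 0.00191.
Mean = 1/λ = 524 m³/s.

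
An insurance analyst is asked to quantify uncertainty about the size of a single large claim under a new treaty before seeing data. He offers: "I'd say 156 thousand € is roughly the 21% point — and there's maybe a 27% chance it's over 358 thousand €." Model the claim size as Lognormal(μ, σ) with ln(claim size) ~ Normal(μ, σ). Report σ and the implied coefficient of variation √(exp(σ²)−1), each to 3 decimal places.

If T ~ Lognormal(μ,σ) then ln T ~ Normal(μ,σ), so the p-quantile of ln T is μ + z_p·σ.
ln(156) = 5.05 and ln(358) = 5.881; z_{0.21} = -0.8064, z_{0.73} = 0.6128.
σ = (5.881 − 5.05)/(0.6128 − (-0.8064)) = 0.585.
μ = 5.05 − (-0.8064)·0.585 = 5.522.
CV = √(exp(σ²)−1) = √(exp(0.3426)−1) = 0.639.

σ ≈ 0.585, CV ≈ 0.639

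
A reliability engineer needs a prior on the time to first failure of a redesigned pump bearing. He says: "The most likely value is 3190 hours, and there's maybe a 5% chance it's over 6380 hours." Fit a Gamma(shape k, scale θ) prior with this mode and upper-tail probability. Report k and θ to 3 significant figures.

k ≈ 6.77, θ ≈ 553

Gamma(k,θ) with k>1 has mode (k−1)θ, so θ = 3190/(k−1).
Need P(X < 6380) = 0.95 with θ tied to k this way. Start at k = 2, θ = 3190: P(X<6380) ≈ 0.594.
Too low — raise k to concentrate. Iterating converges to k ≈ 6.77.
Then θ = 3190/(6.77−1) ≈ 553.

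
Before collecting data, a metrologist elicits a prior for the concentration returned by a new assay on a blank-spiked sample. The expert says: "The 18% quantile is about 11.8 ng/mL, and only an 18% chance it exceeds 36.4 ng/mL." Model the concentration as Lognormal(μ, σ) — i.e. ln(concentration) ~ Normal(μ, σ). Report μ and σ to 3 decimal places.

μ ≈ 3.031, σ ≈ 0.615

If T ~ Lognormal(μ,σ) then ln T ~ Normal(μ,σ), so the p-quantile of ln T is μ + z_p·σ.
ln(11.8) = 2.468 and ln(36.4) = 3.595; z_{0.18} = -0.9154, z_{0.82} = 0.9154.
σ = (3.595 − 2.468)/(0.9154 − (-0.9154)) = 0.615.
μ = 2.468 − (-0.9154)·0.615 = 3.031.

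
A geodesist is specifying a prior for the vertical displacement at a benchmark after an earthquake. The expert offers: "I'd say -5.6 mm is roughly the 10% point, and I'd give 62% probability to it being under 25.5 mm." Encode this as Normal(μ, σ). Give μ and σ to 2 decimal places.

μ = 19.51, σ = 19.60

For Normal(μ,σ), the p-quantile is μ + z_p·σ. Here z_{0.1} = -1.282, z_{0.62} = 0.3055.
So -5.6 = μ − 1.282σ and 25.5 = μ + 0.3055σ.
Subtracting: σ = (25.5 − -5.6)/(0.3055 − (-1.282)) = 19.60.
Then μ = -5.6 − (-1.282)·19.60 = 19.51.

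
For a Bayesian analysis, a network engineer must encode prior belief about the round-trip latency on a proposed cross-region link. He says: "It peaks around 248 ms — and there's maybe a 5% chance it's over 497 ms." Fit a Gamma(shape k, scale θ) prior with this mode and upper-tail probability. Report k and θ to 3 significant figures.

k ≈ 6.73, θ ≈ 43.2

Gamma(k,θ) with k>1 has mode (k−1)θ, so θ = 248/(k−1).
Need P(X < 497) = 0.95 with θ tied to k this way. Start at k = 2, θ = 248: P(X<497) ≈ 0.595.
Too low — raise k to concentrate. Iterating converges to k ≈ 6.73.
Then θ = 248/(6.73−1) ≈ 43.2.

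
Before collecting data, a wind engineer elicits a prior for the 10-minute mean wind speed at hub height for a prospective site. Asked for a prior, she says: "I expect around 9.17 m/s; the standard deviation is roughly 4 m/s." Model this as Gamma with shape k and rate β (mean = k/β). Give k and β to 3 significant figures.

k ≈ 5.26, β ≈ 0.573

For Gamma(k, rate β): mean = k/β, variance = k/β², so CV = 1/√k.
CV = SD/mean = 4/9.17 = 0.4362, hence k = 1/CV² = 5.26.
Then β = k/mean = 5.26/9.17 = 0.573.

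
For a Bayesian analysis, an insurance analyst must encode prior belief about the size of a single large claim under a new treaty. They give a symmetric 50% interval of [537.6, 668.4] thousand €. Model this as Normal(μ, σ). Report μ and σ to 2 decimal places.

A symmetric 50% interval runs μ ± z·σ with z = 0.6745.
Half-width = 65.4, so σ = 65.4/0.6745 = 96.96.
μ is the interval midpoint, 603.00.

μ = 603.00, σ = 96.96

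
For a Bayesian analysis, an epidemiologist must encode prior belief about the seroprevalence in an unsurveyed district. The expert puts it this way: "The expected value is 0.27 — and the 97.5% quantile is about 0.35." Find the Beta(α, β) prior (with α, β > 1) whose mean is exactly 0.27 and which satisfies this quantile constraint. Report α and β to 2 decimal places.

α ≈ 34.42, β ≈ 93.06

With mean 0.27 fixed, write α = 0.27s, β = 0.73s where s = α+β.
Need P(θ < 0.35) = 0.975 under Beta(0.27s, 0.73s). Normal approximation: (q−m)/√(m(1−m)/s) ≈ z_{0.975} = 1.96, so s ≈ 0.27·0.73·(1.96)²/(0.35−0.27)² = 118.3.
At s = 118.3: P(θ<0.35) ≈ 0.971. Adjusting to match 0.975 gives s ≈ 127.48.
So α = 0.27·127.48 ≈ 34.42, β = 0.73·127.48 ≈ 93.06.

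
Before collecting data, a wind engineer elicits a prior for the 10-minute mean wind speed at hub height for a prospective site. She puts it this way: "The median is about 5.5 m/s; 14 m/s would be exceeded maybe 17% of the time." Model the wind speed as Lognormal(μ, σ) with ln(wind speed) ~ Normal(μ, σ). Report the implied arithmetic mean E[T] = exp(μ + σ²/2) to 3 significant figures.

If T ~ Lognormal(μ,σ) then ln T ~ Normal(μ,σ), so the p-quantile of ln T is μ + z_p·σ.
ln(5.5) = 1.705 and ln(14) = 2.639; z_{0.5} = 0, z_{0.83} = 0.9542.
σ = (2.639 − 1.705)/(0.9542 − (0)) = 0.979.
μ = 1.705 − (0)·0.979 = 1.705.
E[T] = exp(μ + σ²/2) = exp(1.705 + 0.4794) = 8.88 m/s.

E[T] ≈ 8.88 m/s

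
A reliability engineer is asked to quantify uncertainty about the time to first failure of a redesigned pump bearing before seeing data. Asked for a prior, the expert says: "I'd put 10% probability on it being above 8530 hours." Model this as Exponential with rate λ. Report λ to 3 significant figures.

P(T > 8530.0) = e^(−λ·8530.0) = 0.1, so λ = −ln(0.1)/8530.0 = 0.00027.

λ ≈ 0.00027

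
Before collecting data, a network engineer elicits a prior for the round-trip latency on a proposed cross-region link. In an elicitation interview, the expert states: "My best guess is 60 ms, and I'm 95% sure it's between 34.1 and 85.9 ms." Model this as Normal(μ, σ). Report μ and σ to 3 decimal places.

μ = 60.000, σ = 13.215

A symmetric 95% interval runs μ ± z·σ with z = 1.96.
Half-width = 25.9, so σ = 25.9/1.96 = 13.215.
μ is the stated best guess, 60.000.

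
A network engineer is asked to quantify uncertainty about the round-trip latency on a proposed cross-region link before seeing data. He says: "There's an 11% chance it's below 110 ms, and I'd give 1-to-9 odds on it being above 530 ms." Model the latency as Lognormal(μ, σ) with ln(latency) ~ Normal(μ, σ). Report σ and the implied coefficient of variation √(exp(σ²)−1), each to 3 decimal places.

If T ~ Lognormal(μ,σ) then ln T ~ Normal(μ,σ), so the p-quantile of ln T is μ + z_p·σ.
ln(110) = 4.7 and ln(530) = 6.273; z_{0.11} = -1.227, z_{0.9} = 1.282.
σ = (6.273 − 4.7)/(1.282 − (-1.227)) = 0.627.
μ = 4.7 − (-1.227)·0.627 = 5.469.
CV = √(exp(σ²)−1) = √(exp(0.3930)−1) = 0.694.

σ ≈ 0.627, CV ≈ 0.694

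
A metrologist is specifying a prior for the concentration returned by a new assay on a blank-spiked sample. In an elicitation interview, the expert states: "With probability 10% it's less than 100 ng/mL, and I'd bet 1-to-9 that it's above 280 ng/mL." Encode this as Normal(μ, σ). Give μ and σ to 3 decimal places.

The p-quantile of Normal(μ,σ) is μ + z_p·σ, with z_{0.1} = -1.282 and z_{0.9} = 1.282.
Eliminate σ: μ = (z₂·x₁ − z₁·x₂)/(z₂ − z₁) = (1.282·100 − (-1.282)·280)/2.563 = 190.000.
Then σ = (x₂ − x₁)/(z₂ − z₁) = (280 − 100)/2.563 = 70.227.

μ = 190.000, σ = 70.227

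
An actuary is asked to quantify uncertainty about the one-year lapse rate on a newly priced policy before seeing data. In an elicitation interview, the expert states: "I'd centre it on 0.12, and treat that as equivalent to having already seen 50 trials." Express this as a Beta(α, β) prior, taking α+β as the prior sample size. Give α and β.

α = 6, β = 44

Under the effective-sample-size interpretation, Beta(α, β) has prior mean α/(α+β) and prior sample size α+β.
So α+β = 50 and α/(α+β) = 0.12, giving α = 0.12·50 = 6 and β = 50 − 6 = 44.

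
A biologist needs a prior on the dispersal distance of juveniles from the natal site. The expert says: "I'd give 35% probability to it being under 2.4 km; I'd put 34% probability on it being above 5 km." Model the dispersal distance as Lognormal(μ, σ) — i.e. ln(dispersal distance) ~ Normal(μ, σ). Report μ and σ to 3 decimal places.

If T ~ Lognormal(μ,σ) then ln T ~ Normal(μ,σ), so the p-quantile of ln T is μ + z_p·σ.
ln(2.4) = 0.8755 and ln(5) = 1.609; z_{0.35} = -0.3853, z_{0.66} = 0.4125.
σ = (1.609 − 0.8755)/(0.4125 − (-0.3853)) = 0.920.
μ = 0.8755 − (-0.3853)·0.920 = 1.230.

μ ≈ 1.230, σ ≈ 0.920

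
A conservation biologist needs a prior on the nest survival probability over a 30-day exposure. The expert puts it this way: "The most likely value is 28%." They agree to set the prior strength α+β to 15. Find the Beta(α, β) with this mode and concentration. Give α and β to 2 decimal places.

α = 4.64, β = 10.36

For α,β > 1 the Beta mode is (α−1)/(α+β−2). With α+β = 15, the mode is (α−1)/13.
Set (α−1)/13 = 0.28 → α = 1 + 0.28·13 = 4.64.
β = 15 − α = 10.36.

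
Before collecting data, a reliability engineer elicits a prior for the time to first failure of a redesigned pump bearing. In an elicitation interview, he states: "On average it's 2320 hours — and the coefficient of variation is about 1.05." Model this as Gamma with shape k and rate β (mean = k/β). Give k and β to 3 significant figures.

For Gamma(k, rate β): mean = k/β, variance = k/β², so CV = 1/√k.
CV = 1.05, hence k = 1/CV² = 0.907.
Then β = k/mean = 0.907/2320 = 0.000391.

k ≈ 0.907, β ≈ 0.000391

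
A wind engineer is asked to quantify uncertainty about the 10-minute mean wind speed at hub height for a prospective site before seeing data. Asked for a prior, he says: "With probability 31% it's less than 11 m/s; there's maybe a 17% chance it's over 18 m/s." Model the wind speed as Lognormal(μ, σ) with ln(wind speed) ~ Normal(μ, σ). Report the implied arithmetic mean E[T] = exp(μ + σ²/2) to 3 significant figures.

If T ~ Lognormal(μ,σ) then ln T ~ Normal(μ,σ), so the p-quantile of ln T is μ + z_p·σ.
ln(11) = 2.398 and ln(18) = 2.89; z_{0.31} = -0.4959, z_{0.83} = 0.9542.
σ = (2.89 − 2.398)/(0.9542 − (-0.4959)) = 0.340.
μ = 2.398 − (-0.4959)·0.340 = 2.566.
E[T] = exp(μ + σ²/2) = exp(2.566 + 0.0577) = 13.8 m/s.

E[T] ≈ 13.8 m/s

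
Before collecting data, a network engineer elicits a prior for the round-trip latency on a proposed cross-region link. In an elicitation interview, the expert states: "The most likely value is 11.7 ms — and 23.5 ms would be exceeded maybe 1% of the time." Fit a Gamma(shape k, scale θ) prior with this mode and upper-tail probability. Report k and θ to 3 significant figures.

Gamma(k,θ) with k>1 has mode (k−1)θ, so θ = 11.7/(k−1).
Need P(X < 23.5) = 0.99 with θ tied to k this way. Start at k = 2, θ = 11.7: P(X<23.5) ≈ 0.596.
Too low — raise k to concentrate. Iterating converges to k ≈ 11.1.
Then θ = 11.7/(11.1−1) ≈ 1.16.

k ≈ 11.1, θ ≈ 1.16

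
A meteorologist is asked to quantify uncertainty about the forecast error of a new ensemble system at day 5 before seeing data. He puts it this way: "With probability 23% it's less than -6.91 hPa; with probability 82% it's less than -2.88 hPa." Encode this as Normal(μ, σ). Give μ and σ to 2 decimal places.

The p-quantile of Normal(μ,σ) is μ + z_p·σ, with z_{0.23} = -0.7388 and z_{0.82} = 0.9154.
Eliminate σ: μ = (z₂·x₁ − z₁·x₂)/(z₂ − z₁) = (0.9154·-6.91 − (-0.7388)·-2.88)/1.654 = -5.11.
Then σ = (x₂ − x₁)/(z₂ − z₁) = (-2.88 − -6.91)/1.654 = 2.44.

μ = -5.11, σ = 2.44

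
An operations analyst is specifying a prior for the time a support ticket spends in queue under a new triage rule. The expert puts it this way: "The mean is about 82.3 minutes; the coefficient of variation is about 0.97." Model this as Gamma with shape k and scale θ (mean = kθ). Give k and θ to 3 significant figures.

k ≈ 1.06, θ ≈ 77.4

For Gamma(k, scale θ): mean = kθ, variance = kθ², so CV = 1/√k.
CV = 0.97, hence k = 1/CV² = 1.06.
Then θ = mean/k = 82.3/1.06 = 77.4.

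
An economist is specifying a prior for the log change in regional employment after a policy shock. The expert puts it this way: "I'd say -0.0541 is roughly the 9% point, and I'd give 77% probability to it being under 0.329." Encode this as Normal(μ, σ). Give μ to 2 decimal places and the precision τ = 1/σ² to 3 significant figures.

μ = 0.19, τ = 29.5

For Normal(μ,σ), the p-quantile is μ + z_p·σ. Here z_{0.09} = -1.341, z_{0.77} = 0.7388.
So -0.0541 = μ − 1.341σ and 0.329 = μ + 0.7388σ.
Subtracting: σ = (0.329 − -0.0541)/(0.7388 − (-1.341)) = 0.18.
Then μ = -0.0541 − (-1.341)·0.18 = 0.19.
Precision τ = 1/σ² = 1/0.1842² = 29.5.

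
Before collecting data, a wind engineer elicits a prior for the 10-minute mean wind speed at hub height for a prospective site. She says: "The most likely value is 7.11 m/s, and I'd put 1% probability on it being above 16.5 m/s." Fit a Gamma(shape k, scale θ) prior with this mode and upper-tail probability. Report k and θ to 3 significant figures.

k ≈ 7.73, θ ≈ 1.06

Gamma(k,θ) with k>1 has mode (k−1)θ, so θ = 7.11/(k−1).
Need P(X < 16.5) = 0.99 with θ tied to k this way. Start at k = 2, θ = 7.11: P(X<16.5) ≈ 0.674.
Too low — raise k to concentrate. Iterating converges to k ≈ 7.73.
Then θ = 7.11/(7.73−1) ≈ 1.06.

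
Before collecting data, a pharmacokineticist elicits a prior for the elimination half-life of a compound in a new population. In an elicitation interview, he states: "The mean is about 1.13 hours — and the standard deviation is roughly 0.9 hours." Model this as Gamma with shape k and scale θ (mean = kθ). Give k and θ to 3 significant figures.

k ≈ 1.58, θ ≈ 0.717

For Gamma(k, scale θ): mean = kθ, variance = kθ², so CV = 1/√k.
CV = SD/mean = 0.9/1.13 = 0.7965, hence k = 1/CV² = 1.58.
Then θ = mean/k = 1.13/1.58 = 0.717.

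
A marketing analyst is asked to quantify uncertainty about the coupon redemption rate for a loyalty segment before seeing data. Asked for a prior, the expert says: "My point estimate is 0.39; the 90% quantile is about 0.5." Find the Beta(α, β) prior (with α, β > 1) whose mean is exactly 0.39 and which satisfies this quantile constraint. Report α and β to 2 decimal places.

With mean 0.39 fixed, write α = 0.39s, β = 0.61s where s = α+β.
Need P(θ < 0.5) = 0.9 under Beta(0.39s, 0.61s). Normal approximation: (q−m)/√(m(1−m)/s) ≈ z_{0.9} = 1.28, so s ≈ 0.39·0.61·(1.28)²/(0.5−0.39)² = 32.3.
At s = 32.3: P(θ<0.5) ≈ 0.898. Adjusting to match 0.9 gives s ≈ 32.79.
So α = 0.39·32.79 ≈ 12.79, β = 0.61·32.79 ≈ 20.00.

α ≈ 12.79, β ≈ 20.00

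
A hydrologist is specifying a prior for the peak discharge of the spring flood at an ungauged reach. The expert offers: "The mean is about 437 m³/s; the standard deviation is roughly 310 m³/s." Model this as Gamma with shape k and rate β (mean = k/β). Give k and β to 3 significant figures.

k ≈ 1.99, β ≈ 0.00455

For Gamma(k, rate β): mean = k/β, variance = k/β², so CV = 1/√k.
CV = SD/mean = 310/437 = 0.7094, hence k = 1/CV² = 1.99.
Then β = k/mean = 1.99/437 = 0.00455.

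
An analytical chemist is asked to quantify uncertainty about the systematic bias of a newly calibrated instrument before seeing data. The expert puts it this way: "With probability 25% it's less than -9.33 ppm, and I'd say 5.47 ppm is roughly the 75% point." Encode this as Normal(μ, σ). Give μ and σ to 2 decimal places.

For Normal(μ,σ), the p-quantile is μ + z_p·σ. Here z_{0.25} = -0.6745, z_{0.75} = 0.6745.
So -9.33 = μ − 0.6745σ and 5.47 = μ + 0.6745σ.
Subtracting: σ = (5.47 − -9.33)/(0.6745 − (-0.6745)) = 10.97.
Then μ = -9.33 − (-0.6745)·10.97 = -1.93.

μ = -1.93, σ = 10.97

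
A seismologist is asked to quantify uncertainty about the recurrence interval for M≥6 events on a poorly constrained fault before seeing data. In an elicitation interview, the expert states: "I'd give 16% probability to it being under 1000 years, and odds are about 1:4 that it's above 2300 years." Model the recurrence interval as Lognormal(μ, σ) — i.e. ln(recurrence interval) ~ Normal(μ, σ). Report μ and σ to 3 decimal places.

If T ~ Lognormal(μ,σ) then ln T ~ Normal(μ,σ), so the p-quantile of ln T is μ + z_p·σ.
ln(1000) = 6.908 and ln(2300) = 7.741; z_{0.16} = -0.9945, z_{0.8} = 0.8416.
σ = (7.741 − 6.908)/(0.8416 − (-0.9945)) = 0.454.
μ = 6.908 − (-0.9945)·0.454 = 7.359.

μ ≈ 7.359, σ ≈ 0.454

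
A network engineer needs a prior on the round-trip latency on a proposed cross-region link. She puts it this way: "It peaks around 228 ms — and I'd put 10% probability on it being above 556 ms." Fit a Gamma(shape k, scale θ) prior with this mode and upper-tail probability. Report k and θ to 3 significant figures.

k ≈ 3.42, θ ≈ 94.3

Gamma(k,θ) with k>1 has mode (k−1)θ, so θ = 228/(k−1).
Need P(X < 556) = 0.9 with θ tied to k this way. Start at k = 2, θ = 228: P(X<556) ≈ 0.700.
Too low — raise k to concentrate. Iterating converges to k ≈ 3.42.
Then θ = 228/(3.42−1) ≈ 94.3.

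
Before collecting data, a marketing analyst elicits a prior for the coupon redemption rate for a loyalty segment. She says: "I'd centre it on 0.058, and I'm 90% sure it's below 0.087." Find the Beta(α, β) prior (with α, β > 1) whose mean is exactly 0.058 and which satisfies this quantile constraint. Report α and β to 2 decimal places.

With mean 0.058 fixed, write α = 0.058s, β = 0.942s where s = α+β.
Need P(θ < 0.087) = 0.9 under Beta(0.058s, 0.942s). Normal approximation: (q−m)/√(m(1−m)/s) ≈ z_{0.9} = 1.28, so s ≈ 0.058·0.942·(1.28)²/(0.087−0.058)² = 106.7.
At s = 106.7: P(θ<0.087) ≈ 0.893. Adjusting to match 0.9 gives s ≈ 115.30.
So α = 0.058·115.30 ≈ 6.69, β = 0.942·115.30 ≈ 108.61.

α ≈ 6.69, β ≈ 108.61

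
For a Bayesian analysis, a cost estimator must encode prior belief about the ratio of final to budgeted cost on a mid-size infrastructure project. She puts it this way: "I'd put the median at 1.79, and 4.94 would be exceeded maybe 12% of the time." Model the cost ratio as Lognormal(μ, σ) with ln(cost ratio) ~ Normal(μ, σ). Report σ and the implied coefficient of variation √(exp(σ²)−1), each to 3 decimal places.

If T ~ Lognormal(μ,σ) then ln T ~ Normal(μ,σ), so the p-quantile of ln T is μ + z_p·σ.
ln(1.79) = 0.5822 and ln(4.94) = 1.597; z_{0.5} = 0, z_{0.88} = 1.175.
σ = (1.597 − 0.5822)/(1.175 − (0)) = 0.864.
μ = 0.5822 − (0)·0.864 = 0.582.
CV = √(exp(σ²)−1) = √(exp(0.7464)−1) = 1.053.

σ ≈ 0.864, CV ≈ 1.053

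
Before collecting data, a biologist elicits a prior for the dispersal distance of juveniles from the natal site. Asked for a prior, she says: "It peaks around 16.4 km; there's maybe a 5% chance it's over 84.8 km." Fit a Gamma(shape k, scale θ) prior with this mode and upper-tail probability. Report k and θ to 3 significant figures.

k ≈ 1.88, θ ≈ 18.7

Gamma(k,θ) with k>1 has mode (k−1)θ, so θ = 16.4/(k−1).
Need P(X < 84.8) = 0.95 with θ tied to k this way. Start at k = 2, θ = 16.4: P(X<84.8) ≈ 0.965.
Too high — lower k to spread out. Iterating converges to k ≈ 1.88.
Then θ = 16.4/(1.88−1) ≈ 18.7.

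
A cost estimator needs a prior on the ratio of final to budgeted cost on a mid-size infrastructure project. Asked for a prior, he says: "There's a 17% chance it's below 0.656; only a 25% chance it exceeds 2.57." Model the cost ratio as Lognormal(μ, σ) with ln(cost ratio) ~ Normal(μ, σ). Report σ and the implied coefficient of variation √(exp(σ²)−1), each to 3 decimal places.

If T ~ Lognormal(μ,σ) then ln T ~ Normal(μ,σ), so the p-quantile of ln T is μ + z_p·σ.
ln(0.656) = -0.4216 and ln(2.57) = 0.9439; z_{0.17} = -0.9542, z_{0.75} = 0.6745.
σ = (0.9439 − -0.4216)/(0.6745 − (-0.9542)) = 0.838.
μ = -0.4216 − (-0.9542)·0.838 = 0.378.
CV = √(exp(σ²)−1) = √(exp(0.7030)−1) = 1.010.

σ ≈ 0.838, CV ≈ 1.010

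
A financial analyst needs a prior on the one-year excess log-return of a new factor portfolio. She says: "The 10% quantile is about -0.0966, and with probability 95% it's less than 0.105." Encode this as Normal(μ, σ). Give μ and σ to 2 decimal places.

μ = -0.01, σ = 0.07

For Normal(μ,σ), the p-quantile is μ + z_p·σ. Here z_{0.1} = -1.282, z_{0.95} = 1.645.
So -0.0966 = μ − 1.282σ and 0.105 = μ + 1.645σ.
Subtracting: σ = (0.105 − -0.0966)/(1.645 − (-1.282)) = 0.07.
Then μ = -0.0966 − (-1.282)·0.07 = -0.01.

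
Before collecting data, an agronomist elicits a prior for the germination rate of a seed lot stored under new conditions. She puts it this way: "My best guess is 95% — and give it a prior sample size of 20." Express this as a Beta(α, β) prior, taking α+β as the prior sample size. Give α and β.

Under the effective-sample-size interpretation, Beta(α, β) has prior mean α/(α+β) and prior sample size α+β.
So α+β = 20 and α/(α+β) = 0.95, giving α = 0.95·20 = 19 and β = 20 − 19 = 1.

α = 19, β = 1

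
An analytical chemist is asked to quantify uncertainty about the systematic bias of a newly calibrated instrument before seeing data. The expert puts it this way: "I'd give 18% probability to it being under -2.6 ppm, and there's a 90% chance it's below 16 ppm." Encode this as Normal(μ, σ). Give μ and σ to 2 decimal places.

μ = 5.15, σ = 8.47

The p-quantile of Normal(μ,σ) is μ + z_p·σ, with z_{0.18} = -0.9154 and z_{0.9} = 1.282.
Eliminate σ: μ = (z₂·x₁ − z₁·x₂)/(z₂ − z₁) = (1.282·-2.6 − (-0.9154)·16)/2.197 = 5.15.
Then σ = (x₂ − x₁)/(z₂ − z₁) = (16 − -2.6)/2.197 = 8.47.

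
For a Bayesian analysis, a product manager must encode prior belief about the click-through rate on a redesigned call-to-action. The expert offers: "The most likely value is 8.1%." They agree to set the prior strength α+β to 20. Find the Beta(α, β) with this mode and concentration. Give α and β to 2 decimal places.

For α,β > 1 the Beta mode is (α−1)/(α+β−2). With α+β = 20, the mode is (α−1)/18.
Set (α−1)/18 = 0.081 → α = 1 + 0.081·18 = 2.46.
β = 20 − α = 17.54.

α = 2.46, β = 17.54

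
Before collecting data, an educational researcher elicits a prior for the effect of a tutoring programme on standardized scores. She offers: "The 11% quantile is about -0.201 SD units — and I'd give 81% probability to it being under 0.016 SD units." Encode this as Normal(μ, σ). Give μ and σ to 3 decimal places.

For Normal(μ,σ), the p-quantile is μ + z_p·σ. Here z_{0.11} = -1.227, z_{0.81} = 0.8779.
So -0.201 = μ − 1.227σ and 0.016 = μ + 0.8779σ.
Subtracting: σ = (0.016 − -0.201)/(0.8779 − (-1.227)) = 0.103.
Then μ = -0.201 − (-1.227)·0.103 = -0.075.

μ = -0.075, σ = 0.103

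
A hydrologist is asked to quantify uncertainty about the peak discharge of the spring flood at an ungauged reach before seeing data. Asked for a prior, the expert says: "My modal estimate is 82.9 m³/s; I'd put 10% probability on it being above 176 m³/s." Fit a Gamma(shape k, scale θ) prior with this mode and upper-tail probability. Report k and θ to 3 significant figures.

Gamma(k,θ) with k>1 has mode (k−1)θ, so θ = 82.9/(k−1).
Need P(X < 176) = 0.9 with θ tied to k this way. Start at k = 2, θ = 82.9: P(X<176) ≈ 0.626.
Too low — raise k to concentrate. Iterating converges to k ≈ 4.39.
Then θ = 82.9/(4.39−1) ≈ 24.5.

k ≈ 4.39, θ ≈ 24.5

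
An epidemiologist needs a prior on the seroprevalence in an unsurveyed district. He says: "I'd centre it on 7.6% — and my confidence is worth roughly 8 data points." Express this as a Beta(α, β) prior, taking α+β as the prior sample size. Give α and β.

α = 0.608, β = 7.392

Under the effective-sample-size interpretation, Beta(α, β) has prior mean α/(α+β) and prior sample size α+β.
So α+β = 8 and α/(α+β) = 0.076, giving α = 0.076·8 = 0.608 and β = 8 − 0.608 = 7.392.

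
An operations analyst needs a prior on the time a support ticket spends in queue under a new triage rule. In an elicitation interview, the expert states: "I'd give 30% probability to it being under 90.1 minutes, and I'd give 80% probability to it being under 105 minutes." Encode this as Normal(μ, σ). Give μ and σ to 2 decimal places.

The p-quantile of Normal(μ,σ) is μ + z_p·σ, with z_{0.3} = -0.5244 and z_{0.8} = 0.8416.
Eliminate σ: μ = (z₂·x₁ − z₁·x₂)/(z₂ − z₁) = (0.8416·90.1 − (-0.5244)·105)/1.366 = 95.82.
Then σ = (x₂ − x₁)/(z₂ − z₁) = (105 − 90.1)/1.366 = 10.91.

μ = 95.82, σ = 10.91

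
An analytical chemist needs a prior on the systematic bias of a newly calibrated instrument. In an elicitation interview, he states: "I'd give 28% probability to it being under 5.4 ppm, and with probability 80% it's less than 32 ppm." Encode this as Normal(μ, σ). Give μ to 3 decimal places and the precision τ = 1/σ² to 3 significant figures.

μ = 16.284, τ = 0.00287

For Normal(μ,σ), the p-quantile is μ + z_p·σ. Here z_{0.28} = -0.5828, z_{0.8} = 0.8416.
So 5.4 = μ − 0.5828σ and 32 = μ + 0.8416σ.
Subtracting: σ = (32 − 5.4)/(0.8416 − (-0.5828)) = 18.674.
Then μ = 5.4 − (-0.5828)·18.674 = 16.284.
Precision τ = 1/σ² = 1/18.67² = 0.00287.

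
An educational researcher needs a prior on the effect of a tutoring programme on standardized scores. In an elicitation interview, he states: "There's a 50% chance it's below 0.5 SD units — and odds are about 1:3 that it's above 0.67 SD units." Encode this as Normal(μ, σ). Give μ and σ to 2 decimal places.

μ = 0.50, σ = 0.25

For Normal(μ,σ), the p-quantile is μ + z_p·σ. Here z_{0.5} = 0, z_{0.75} = 0.6745.
So 0.5 = μ + 0σ and 0.67 = μ + 0.6745σ.
Subtracting: σ = (0.67 − 0.5)/(0.6745 − (0)) = 0.25.
Then μ = 0.5 − (0)·0.25 = 0.50.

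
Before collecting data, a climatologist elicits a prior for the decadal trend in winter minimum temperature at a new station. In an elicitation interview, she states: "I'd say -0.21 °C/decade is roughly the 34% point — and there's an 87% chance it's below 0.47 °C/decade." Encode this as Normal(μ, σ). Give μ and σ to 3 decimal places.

μ = -0.028, σ = 0.442

The p-quantile of Normal(μ,σ) is μ + z_p·σ, with z_{0.34} = -0.4125 and z_{0.87} = 1.126.
Eliminate σ: μ = (z₂·x₁ − z₁·x₂)/(z₂ − z₁) = (1.126·-0.21 − (-0.4125)·0.47)/1.539 = -0.028.
Then σ = (x₂ − x₁)/(z₂ − z₁) = (0.47 − -0.21)/1.539 = 0.442.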